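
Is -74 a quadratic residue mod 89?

no

(-74/89)
  = (74/89)    [89 ≡ 1 mod 4 ⇒ (-1/89) = +1]
  = (37/89)    [89 ≡ 1 mod 8 ⇒ (2/89) = +1]
  = (89/37)    [QR: 37 ≡ 1 mod 4, sign kept]
  = (15/37)    [89 ≡ 15 mod 37]
  = (37/15)    [QR: 37 ≡ 1 mod 4, sign kept]
  = (7/15)    [37 ≡ 7 mod 15]
  = -(15/7)    [QR: both ≡ 3 mod 4, sign flips]
  = -(1/7)    [15 ≡ 1 mod 7]
  = -1    [(1/7) = 1]
The Legendre symbol is -1, so x^2 ≡ -74 (mod 89) has no solution.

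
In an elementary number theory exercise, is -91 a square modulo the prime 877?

Reduce the numerator: -91 ≡ 786 (mod 877), so (-91|877) = (786|877).
Factor out 2: 786 = 2·393. Since 877 ≡ 5 (mod 8), (2|877) = -1. Now have -(393|877).
393 ≡ 1 (mod 4), so quadratic reciprocity gives (393|877) = (877|393). Reduce: 877 ≡ 91 (mod 393). Now have -(91|393).
393 ≡ 1 (mod 4), so quadratic reciprocity gives (91|393) = (393|91). Reduce: 393 ≡ 29 (mod 91). Now have -(29|91).
29 ≡ 1 (mod 4), so quadratic reciprocity gives (29|91) = (91|29). Reduce: 91 ≡ 4 (mod 29). Now have -(4|29).
Factor out 2: 4 = 2^2. Since 29 ≡ 5 (mod 8), (2|29) = -1, and (2|29)^2 = +1. Now have -(1|29).
(1|29) = 1. Collecting the sign factors: -1.
(-91|877) = -1, and 877 is prime, so -91 is not a quadratic residue mod 877.

no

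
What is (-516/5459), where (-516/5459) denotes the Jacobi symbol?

1

Reduce the numerator: -516 ≡ 4943 (mod 5459), so (-516/5459) = (4943/5459).
Both 4943 ≡ 3 and 5459 ≡ 3 (mod 4), so reciprocity gives (4943/5459) = -(5459/4943). Reduce: 5459 ≡ 516 (mod 4943). Now have -(516/4943).
Factor out 2: 516 = 2^2·129. Since 4943 ≡ 7 (mod 8), (2/4943) = +1, and (2/4943)^2 = +1. Now have -(129/4943).
129 ≡ 1 (mod 4), so quadratic reciprocity gives (129/4943) = (4943/129). Reduce: 4943 ≡ 41 (mod 129). Now have -(41/129).
41 ≡ 1 (mod 4), so quadratic reciprocity gives (41/129) = (129/41). Reduce: 129 ≡ 6 (mod 41). Now have -(6/41).
Factor out 2: 6 = 2·3. Since 41 ≡ 1 (mod 8), (2/41) = +1. Now have -(3/41).
41 ≡ 1 (mod 4), so quadratic reciprocity gives (3/41) = (41/3). Reduce: 41 ≡ 2 (mod 3). Now have -(2/3).
Factor out 2: 2 = 2. Since 3 ≡ 3 (mod 8), (2/3) = -1. Now have (1/3).
(1/3) = 1. Collecting the sign factors: 1.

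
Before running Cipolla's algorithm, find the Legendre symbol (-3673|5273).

1

(-3673|5273)
  = (3673|5273)    [5273 ≡ 1 mod 4 ⇒ (-1|5273) = +1]
  = (5273|3673)    [QR: 3673 ≡ 1 mod 4, sign kept]
  = (1600|3673)    [5273 ≡ 1600 mod 3673]
  = (25|3673)    [3673 ≡ 1 mod 8 ⇒ (2|3673)^6 = +1]
  = (3673|25)    [QR: 25 ≡ 1 mod 4, sign kept]
  = (23|25)    [3673 ≡ 23 mod 25]
  = (25|23)    [QR: 25 ≡ 1 mod 4, sign kept]
  = (2|23)    [25 ≡ 2 mod 23]
  = (1|23)    [23 ≡ 7 mod 8 ⇒ (2|23) = +1]
  = 1    [(1|23) = 1]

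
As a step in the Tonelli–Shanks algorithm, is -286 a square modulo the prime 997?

(-286|997)
  = (286|997)    [997 ≡ 1 mod 4 ⇒ (-1|997) = +1]
  = -(143|997)    [997 ≡ 5 mod 8 ⇒ (2|997) = -1]
  = -(997|143)    [QR: 997 ≡ 1 mod 4, sign kept]
  = -(139|143)    [997 ≡ 139 mod 143]
  = (143|139)    [QR: both ≡ 3 mod 4, sign flips]
  = (4|139)    [143 ≡ 4 mod 139]
  = (1|139)    [139 ≡ 3 mod 8 ⇒ (2|139)^2 = +1]
  = 1    [(1|139) = 1]
(-286|997) = 1, and 997 is prime, so -286 is a quadratic residue mod 997.

yes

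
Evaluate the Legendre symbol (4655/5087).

-1

(4655/5087)
  = -(5087/4655)    [QR: both ≡ 3 mod 4, sign flips]
  = -(432/4655)    [5087 ≡ 432 mod 4655]
  = -(27/4655)    [4655 ≡ 7 mod 8 ⇒ (2/4655)^4 = +1]
  = (4655/27)    [QR: both ≡ 3 mod 4, sign flips]
  = (11/27)    [4655 ≡ 11 mod 27]
  = -(27/11)    [QR: both ≡ 3 mod 4, sign flips]
  = -(5/11)    [27 ≡ 5 mod 11]
  = -(11/5)    [QR: 5 ≡ 1 mod 4, sign kept]
  = -(1/5)    [11 ≡ 1 mod 5]
  = -1    [(1/5) = 1]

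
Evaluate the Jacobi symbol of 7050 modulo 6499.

(7050/6499)
  = (551/6499)    [7050 ≡ 551 mod 6499]
  = -(6499/551)    [QR: both ≡ 3 mod 4, sign flips]
  = -(438/551)    [6499 ≡ 438 mod 551]
  = -(219/551)    [551 ≡ 7 mod 8 ⇒ (2/551) = +1]
  = (551/219)    [QR: both ≡ 3 mod 4, sign flips]
  = (113/219)    [551 ≡ 113 mod 219]
  = (219/113)    [QR: 113 ≡ 1 mod 4, sign kept]
  = (106/113)    [219 ≡ 106 mod 113]
  = (53/113)    [113 ≡ 1 mod 8 ⇒ (2/113) = +1]
  = (113/53)    [QR: 53 ≡ 1 mod 4, sign kept]
  = (7/53)    [113 ≡ 7 mod 53]
  = (53/7)    [QR: 53 ≡ 1 mod 4, sign kept]
  = (4/7)    [53 ≡ 4 mod 7]
  = (1/7)    [7 ≡ 7 mod 8 ⇒ (2/7)^2 = +1]
  = 1    [(1/7) = 1]

1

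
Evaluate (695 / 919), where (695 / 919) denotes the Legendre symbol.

1

(695 / 919)
  = -(919 / 695)    [QR: both ≡ 3 mod 4, sign flips]
  = -(224 / 695)    [919 ≡ 224 mod 695]
  = -(7 / 695)    [695 ≡ 7 mod 8 ⇒ (2 / 695)^5 = +1]
  = (695 / 7)    [QR: both ≡ 3 mod 4, sign flips]
  = (2 / 7)    [695 ≡ 2 mod 7]
  = (1 / 7)    [7 ≡ 7 mod 8 ⇒ (2 / 7) = +1]
  = 1    [(1 / 7) = 1]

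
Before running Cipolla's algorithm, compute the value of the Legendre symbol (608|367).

Reduce the numerator: 608 ≡ 241 (mod 367), so (608|367) = (241|367).
241 ≡ 1 (mod 4), so quadratic reciprocity gives (241|367) = (367|241). Reduce: 367 ≡ 126 (mod 241). Now have (126|241).
Factor out 2: 126 = 2·63. Since 241 ≡ 1 (mod 8), (2|241) = +1. Now have (63|241).
241 ≡ 1 (mod 4), so quadratic reciprocity gives (63|241) = (241|63). Reduce: 241 ≡ 52 (mod 63). Now have (52|63).
Factor out 2: 52 = 2^2·13. Since 63 ≡ 7 (mod 8), (2|63) = +1, and (2|63)^2 = +1. Now have (13|63).
13 ≡ 1 (mod 4), so quadratic reciprocity gives (13|63) = (63|13). Reduce: 63 ≡ 11 (mod 13). Now have (11|13).
13 ≡ 1 (mod 4), so quadratic reciprocity gives (11|13) = (13|11). Reduce: 13 ≡ 2 (mod 11). Now have (2|11).
Factor out 2: 2 = 2. Since 11 ≡ 3 (mod 8), (2|11) = -1. Now have -(1|11).
(1|11) = 1. Collecting the sign factors: -1.

-1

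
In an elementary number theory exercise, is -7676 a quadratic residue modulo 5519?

(-7676/5519)
  = (3362/5519)    [-7676 ≡ 3362 mod 5519]
  = (1681/5519)    [5519 ≡ 7 mod 8 ⇒ (2/5519) = +1]
  = (5519/1681)    [QR: 1681 ≡ 1 mod 4, sign kept]
  = (476/1681)    [5519 ≡ 476 mod 1681]
  = (119/1681)    [1681 ≡ 1 mod 8 ⇒ (2/1681)^2 = +1]
  = (1681/119)    [QR: 1681 ≡ 1 mod 4, sign kept]
  = (15/119)    [1681 ≡ 15 mod 119]
  = -(119/15)    [QR: both ≡ 3 mod 4, sign flips]
  = -(14/15)    [119 ≡ 14 mod 15]
  = -(7/15)    [15 ≡ 7 mod 8 ⇒ (2/15) = +1]
  = (15/7)    [QR: both ≡ 3 mod 4, sign flips]
  = (1/7)    [15 ≡ 1 mod 7]
  = 1    [(1/7) = 1]
(-7676/5519) = 1, and 5519 is prime, so -7676 is a quadratic residue mod 5519.

yes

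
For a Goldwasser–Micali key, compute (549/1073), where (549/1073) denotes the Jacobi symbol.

(549/1073)
  = (1073/549)    [QR: 549 ≡ 1 mod 4, sign kept]
  = (524/549)    [1073 ≡ 524 mod 549]
  = (131/549)    [549 ≡ 5 mod 8 ⇒ (2/549)^2 = +1]
  = (549/131)    [QR: 549 ≡ 1 mod 4, sign kept]
  = (25/131)    [549 ≡ 25 mod 131]
  = (131/25)    [QR: 25 ≡ 1 mod 4, sign kept]
  = (6/25)    [131 ≡ 6 mod 25]
  = (3/25)    [25 ≡ 1 mod 8 ⇒ (2/25) = +1]
  = (25/3)    [QR: 25 ≡ 1 mod 4, sign kept]
  = (1/3)    [25 ≡ 1 mod 3]
  = 1    [(1/3) = 1]

1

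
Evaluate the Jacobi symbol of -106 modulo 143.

(-106/143)
  = -(106/143)    [143 ≡ 3 mod 4 ⇒ (-1/143) = -1]
  = -(53/143)    [143 ≡ 7 mod 8 ⇒ (2/143) = +1]
  = -(143/53)    [QR: 53 ≡ 1 mod 4, sign kept]
  = -(37/53)    [143 ≡ 37 mod 53]
  = -(53/37)    [QR: 37 ≡ 1 mod 4, sign kept]
  = -(16/37)    [53 ≡ 16 mod 37]
  = -(1/37)    [37 ≡ 5 mod 8 ⇒ (2/37)^4 = +1]
  = -1    [(1/37) = 1]

-1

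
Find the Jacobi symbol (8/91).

(8/91)
  = -(1/91)    [91 ≡ 3 mod 8 ⇒ (2/91)^3 = -1]
  = -1    [(1/91) = 1]

-1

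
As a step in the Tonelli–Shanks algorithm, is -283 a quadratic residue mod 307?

yes

(-283/307)
  = -(283/307)    [307 ≡ 3 mod 4 ⇒ (-1/307) = -1]
  = (307/283)    [QR: both ≡ 3 mod 4, sign flips]
  = (24/283)    [307 ≡ 24 mod 283]
  = -(3/283)    [283 ≡ 3 mod 8 ⇒ (2/283)^3 = -1]
  = (283/3)    [QR: both ≡ 3 mod 4, sign flips]
  = (1/3)    [283 ≡ 1 mod 3]
  = 1    [(1/3) = 1]
(-283/307) = 1, and 307 is prime, so -283 is a quadratic residue mod 307.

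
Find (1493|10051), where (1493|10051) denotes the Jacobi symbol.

(1493|10051)
  = (10051|1493)    [QR: 1493 ≡ 1 mod 4, sign kept]
  = (1093|1493)    [10051 ≡ 1093 mod 1493]
  = (1493|1093)    [QR: 1093 ≡ 1 mod 4, sign kept]
  = (400|1093)    [1493 ≡ 400 mod 1093]
  = (25|1093)    [1093 ≡ 5 mod 8 ⇒ (2|1093)^4 = +1]
  = (1093|25)    [QR: 25 ≡ 1 mod 4, sign kept]
  = (18|25)    [1093 ≡ 18 mod 25]
  = (9|25)    [25 ≡ 1 mod 8 ⇒ (2|25) = +1]
  = (25|9)    [QR: 9 ≡ 1 mod 4, sign kept]
  = (7|9)    [25 ≡ 7 mod 9]
  = (9|7)    [QR: 9 ≡ 1 mod 4, sign kept]
  = (2|7)    [9 ≡ 2 mod 7]
  = (1|7)    [7 ≡ 7 mod 8 ⇒ (2|7) = +1]
  = 1    [(1|7) = 1]

1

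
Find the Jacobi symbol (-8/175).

Reduce the numerator: -8 ≡ 167 (mod 175), so (-8/175) = (167/175).
Both 167 ≡ 3 and 175 ≡ 3 (mod 4), so reciprocity gives (167/175) = -(175/167). Reduce: 175 ≡ 8 (mod 167). Now have -(8/167).
Factor out 2: 8 = 2^3. Since 167 ≡ 7 (mod 8), (2/167) = +1, and (2/167)^3 = +1. Now have -(1/167).
(1/167) = 1. Collecting the sign factors: -1.

-1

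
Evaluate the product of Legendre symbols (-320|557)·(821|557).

1

By multiplicativity, (-320·821|557) = (-320|557)·(821|557).
First factor (-320|557):
Reduce the numerator: -320 ≡ 237 (mod 557), so (-320|557) = (237|557).
237 ≡ 1 (mod 4), so quadratic reciprocity gives (237|557) = (557|237). Reduce: 557 ≡ 83 (mod 237). Now have (83|237).
237 ≡ 1 (mod 4), so quadratic reciprocity gives (83|237) = (237|83). Reduce: 237 ≡ 71 (mod 83). Now have (71|83).
Both 71 ≡ 3 and 83 ≡ 3 (mod 4), so reciprocity gives (71|83) = -(83|71). Reduce: 83 ≡ 12 (mod 71). Now have -(12|71).
Factor out 2: 12 = 2^2·3. Since 71 ≡ 7 (mod 8), (2|71) = +1, and (2|71)^2 = +1. Now have -(3|71).
Both 3 ≡ 3 and 71 ≡ 3 (mod 4), so reciprocity gives (3|71) = -(71|3). Reduce: 71 ≡ 2 (mod 3). Now have (2|3).
Factor out 2: 2 = 2. Since 3 ≡ 3 (mod 8), (2|3) = -1. Now have -(1|3).
(1|3) = 1. Collecting the sign factors: -1.
Second factor (821|557):
Reduce the numerator: 821 ≡ 264 (mod 557), so (821|557) = (264|557).
Factor out 2: 264 = 2^3·33. Since 557 ≡ 5 (mod 8), (2|557) = -1, and (2|557)^3 = -1. Now have -(33|557).
33 ≡ 1 (mod 4), so quadratic reciprocity gives (33|557) = (557|33). Reduce: 557 ≡ 29 (mod 33). Now have -(29|33).
29 ≡ 1 (mod 4), so quadratic reciprocity gives (29|33) = (33|29). Reduce: 33 ≡ 4 (mod 29). Now have -(4|29).
Factor out 2: 4 = 2^2. Since 29 ≡ 5 (mod 8), (2|29) = -1, and (2|29)^2 = +1. Now have -(1|29).
(1|29) = 1. Collecting the sign factors: -1.
Product: (-1)·(-1) = 1.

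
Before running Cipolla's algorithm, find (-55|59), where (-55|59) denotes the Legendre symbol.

Reduce the numerator: -55 ≡ 4 (mod 59), so (-55|59) = (4|59).
Factor out 2: 4 = 2^2. Since 59 ≡ 3 (mod 8), (2|59) = -1, and (2|59)^2 = +1. Now have (1|59).
(1|59) = 1. Collecting the sign factors: 1.

1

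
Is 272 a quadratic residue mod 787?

no

Factor out 2: 272 = 2^4·17. Since 787 ≡ 3 (mod 8), (2/787) = -1, and (2/787)^4 = +1. Now have (17/787).
17 ≡ 1 (mod 4), so quadratic reciprocity gives (17/787) = (787/17). Reduce: 787 ≡ 5 (mod 17). Now have (5/17).
5 ≡ 1 (mod 4), so quadratic reciprocity gives (5/17) = (17/5). Reduce: 17 ≡ 2 (mod 5). Now have (2/5).
Factor out 2: 2 = 2. Since 5 ≡ 5 (mod 8), (2/5) = -1. Now have -(1/5).
(1/5) = 1. Collecting the sign factors: -1.
(272/787) = -1, and 787 is prime, so 272 is not a quadratic residue mod 787.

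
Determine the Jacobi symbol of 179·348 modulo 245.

By multiplicativity, (179·348 / 245) = (179 / 245)·(348 / 245).
First factor (179 / 245):
245 ≡ 1 (mod 4), so quadratic reciprocity gives (179 / 245) = (245 / 179). Reduce: 245 ≡ 66 (mod 179). Now have (66 / 179).
Factor out 2: 66 = 2·33. Since 179 ≡ 3 (mod 8), (2 / 179) = -1. Now have -(33 / 179).
33 ≡ 1 (mod 4), so quadratic reciprocity gives (33 / 179) = (179 / 33). Reduce: 179 ≡ 14 (mod 33). Now have -(14 / 33).
Factor out 2: 14 = 2·7. Since 33 ≡ 1 (mod 8), (2 / 33) = +1. Now have -(7 / 33).
33 ≡ 1 (mod 4), so quadratic reciprocity gives (7 / 33) = (33 / 7). Reduce: 33 ≡ 5 (mod 7). Now have -(5 / 7).
5 ≡ 1 (mod 4), so quadratic reciprocity gives (5 / 7) = (7 / 5). Reduce: 7 ≡ 2 (mod 5). Now have -(2 / 5).
Factor out 2: 2 = 2. Since 5 ≡ 5 (mod 8), (2 / 5) = -1. Now have (1 / 5).
(1 / 5) = 1. Collecting the sign factors: 1.
Second factor (348 / 245):
Reduce the numerator: 348 ≡ 103 (mod 245), so (348 / 245) = (103 / 245).
245 ≡ 1 (mod 4), so quadratic reciprocity gives (103 / 245) = (245 / 103). Reduce: 245 ≡ 39 (mod 103). Now have (39 / 103).
Both 39 ≡ 3 and 103 ≡ 3 (mod 4), so reciprocity gives (39 / 103) = -(103 / 39). Reduce: 103 ≡ 25 (mod 39). Now have -(25 / 39).
25 ≡ 1 (mod 4), so quadratic reciprocity gives (25 / 39) = (39 / 25). Reduce: 39 ≡ 14 (mod 25). Now have -(14 / 25).
Factor out 2: 14 = 2·7. Since 25 ≡ 1 (mod 8), (2 / 25) = +1. Now have -(7 / 25).
25 ≡ 1 (mod 4), so quadratic reciprocity gives (7 / 25) = (25 / 7). Reduce: 25 ≡ 4 (mod 7). Now have -(4 / 7).
Factor out 2: 4 = 2^2. Since 7 ≡ 7 (mod 8), (2 / 7) = +1, and (2 / 7)^2 = +1. Now have -(1 / 7).
(1 / 7) = 1. Collecting the sign factors: -1.
Product: (1)·(-1) = -1.

-1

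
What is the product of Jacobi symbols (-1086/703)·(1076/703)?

By multiplicativity, (-1086·1076/703) = (-1086/703)·(1076/703).
First factor (-1086/703):
(-1086/703)
  = -(1086/703)    [703 ≡ 3 mod 4 ⇒ (-1/703) = -1]
  = -(383/703)    [1086 ≡ 383 mod 703]
  = (703/383)    [QR: both ≡ 3 mod 4, sign flips]
  = (320/383)    [703 ≡ 320 mod 383]
  = (5/383)    [383 ≡ 7 mod 8 ⇒ (2/383)^6 = +1]
  = (383/5)    [QR: 5 ≡ 1 mod 4, sign kept]
  = (3/5)    [383 ≡ 3 mod 5]
  = (5/3)    [QR: 5 ≡ 1 mod 4, sign kept]
  = (2/3)    [5 ≡ 2 mod 3]
  = -(1/3)    [3 ≡ 3 mod 8 ⇒ (2/3) = -1]
  = -1    [(1/3) = 1]
Second factor (1076/703):
(1076/703)
  = (373/703)    [1076 ≡ 373 mod 703]
  = (703/373)    [QR: 373 ≡ 1 mod 4, sign kept]
  = (330/373)    [703 ≡ 330 mod 373]
  = -(165/373)    [373 ≡ 5 mod 8 ⇒ (2/373) = -1]
  = -(373/165)    [QR: 165 ≡ 1 mod 4, sign kept]
  = -(43/165)    [373 ≡ 43 mod 165]
  = -(165/43)    [QR: 165 ≡ 1 mod 4, sign kept]
  = -(36/43)    [165 ≡ 36 mod 43]
  = -(9/43)    [43 ≡ 3 mod 8 ⇒ (2/43)^2 = +1]
  = -(43/9)    [QR: 9 ≡ 1 mod 4, sign kept]
  = -(7/9)    [43 ≡ 7 mod 9]
  = -(9/7)    [QR: 9 ≡ 1 mod 4, sign kept]
  = -(2/7)    [9 ≡ 2 mod 7]
  = -(1/7)    [7 ≡ 7 mod 8 ⇒ (2/7) = +1]
  = -1    [(1/7) = 1]
Product: (-1)·(-1) = 1.

1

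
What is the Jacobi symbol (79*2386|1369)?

By multiplicativity, (79·2386|1369) = (79|1369)·(2386|1369).
First factor (79|1369):
1369 ≡ 1 (mod 4), so quadratic reciprocity gives (79|1369) = (1369|79). Reduce: 1369 ≡ 26 (mod 79). Now have (26|79).
Factor out 2: 26 = 2·13. Since 79 ≡ 7 (mod 8), (2|79) = +1. Now have (13|79).
13 ≡ 1 (mod 4), so quadratic reciprocity gives (13|79) = (79|13). Reduce: 79 ≡ 1 (mod 13). Now have (1|13).
(1|13) = 1. Collecting the sign factors: 1.
Second factor (2386|1369):
Reduce the numerator: 2386 ≡ 1017 (mod 1369), so (2386|1369) = (1017|1369).
1017 ≡ 1 (mod 4), so quadratic reciprocity gives (1017|1369) = (1369|1017). Reduce: 1369 ≡ 352 (mod 1017). Now have (352|1017).
Factor out 2: 352 = 2^5·11. Since 1017 ≡ 1 (mod 8), (2|1017) = +1, and (2|1017)^5 = +1. Now have (11|1017).
1017 ≡ 1 (mod 4), so quadratic reciprocity gives (11|1017) = (1017|11). Reduce: 1017 ≡ 5 (mod 11). Now have (5|11).
5 ≡ 1 (mod 4), so quadratic reciprocity gives (5|11) = (11|5). Reduce: 11 ≡ 1 (mod 5). Now have (1|5).
(1|5) = 1. Collecting the sign factors: 1.
Product: (1)·(1) = 1.

1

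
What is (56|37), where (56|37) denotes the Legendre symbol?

-1

(56|37)
  = (19|37)    [56 ≡ 19 mod 37]
  = (37|19)    [QR: 37 ≡ 1 mod 4, sign kept]
  = (18|19)    [37 ≡ 18 mod 19]
  = -(9|19)    [19 ≡ 3 mod 8 ⇒ (2|19) = -1]
  = -(19|9)    [QR: 9 ≡ 1 mod 4, sign kept]
  = -(1|9)    [19 ≡ 1 mod 9]
  = -1    [(1|9) = 1]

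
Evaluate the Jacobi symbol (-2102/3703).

-1

(-2102/3703)
  = (1601/3703)    [-2102 ≡ 1601 mod 3703]
  = (3703/1601)    [QR: 1601 ≡ 1 mod 4, sign kept]
  = (501/1601)    [3703 ≡ 501 mod 1601]
  = (1601/501)    [QR: 501 ≡ 1 mod 4, sign kept]
  = (98/501)    [1601 ≡ 98 mod 501]
  = -(49/501)    [501 ≡ 5 mod 8 ⇒ (2/501) = -1]
  = -(501/49)    [QR: 49 ≡ 1 mod 4, sign kept]
  = -(11/49)    [501 ≡ 11 mod 49]
  = -(49/11)    [QR: 49 ≡ 1 mod 4, sign kept]
  = -(5/11)    [49 ≡ 5 mod 11]
  = -(11/5)    [QR: 5 ≡ 1 mod 4, sign kept]
  = -(1/5)    [11 ≡ 1 mod 5]
  = -1    [(1/5) = 1]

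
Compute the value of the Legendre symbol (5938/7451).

Factor out 2: 5938 = 2·2969. Since 7451 ≡ 3 (mod 8), (2/7451) = -1. Now have -(2969/7451).
2969 ≡ 1 (mod 4), so quadratic reciprocity gives (2969/7451) = (7451/2969). Reduce: 7451 ≡ 1513 (mod 2969). Now have -(1513/2969).
1513 ≡ 1 (mod 4), so quadratic reciprocity gives (1513/2969) = (2969/1513). Reduce: 2969 ≡ 1456 (mod 1513). Now have -(1456/1513).
Factor out 2: 1456 = 2^4·91. Since 1513 ≡ 1 (mod 8), (2/1513) = +1, and (2/1513)^4 = +1. Now have -(91/1513).
1513 ≡ 1 (mod 4), so quadratic reciprocity gives (91/1513) = (1513/91). Reduce: 1513 ≡ 57 (mod 91). Now have -(57/91).
57 ≡ 1 (mod 4), so quadratic reciprocity gives (57/91) = (91/57). Reduce: 91 ≡ 34 (mod 57). Now have -(34/57).
Factor out 2: 34 = 2·17. Since 57 ≡ 1 (mod 8), (2/57) = +1. Now have -(17/57).
17 ≡ 1 (mod 4), so quadratic reciprocity gives (17/57) = (57/17). Reduce: 57 ≡ 6 (mod 17). Now have -(6/17).
Factor out 2: 6 = 2·3. Since 17 ≡ 1 (mod 8), (2/17) = +1. Now have -(3/17).
17 ≡ 1 (mod 4), so quadratic reciprocity gives (3/17) = (17/3). Reduce: 17 ≡ 2 (mod 3). Now have -(2/3).
Factor out 2: 2 = 2. Since 3 ≡ 3 (mod 8), (2/3) = -1. Now have (1/3).
(1/3) = 1. Collecting the sign factors: 1.

1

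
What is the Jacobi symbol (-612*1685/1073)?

By multiplicativity, (-612·1685/1073) = (-612/1073)·(1685/1073).
First factor (-612/1073):
(-612/1073)
  = (612/1073)    [1073 ≡ 1 mod 4 ⇒ (-1/1073) = +1]
  = (153/1073)    [1073 ≡ 1 mod 8 ⇒ (2/1073)^2 = +1]
  = (1073/153)    [QR: 153 ≡ 1 mod 4, sign kept]
  = (2/153)    [1073 ≡ 2 mod 153]
  = (1/153)    [153 ≡ 1 mod 8 ⇒ (2/153) = +1]
  = 1    [(1/153) = 1]
Second factor (1685/1073):
(1685/1073)
  = (612/1073)    [1685 ≡ 612 mod 1073]
  = (153/1073)    [1073 ≡ 1 mod 8 ⇒ (2/1073)^2 = +1]
  = (1073/153)    [QR: 153 ≡ 1 mod 4, sign kept]
  = (2/153)    [1073 ≡ 2 mod 153]
  = (1/153)    [153 ≡ 1 mod 8 ⇒ (2/153) = +1]
  = 1    [(1/153) = 1]
Product: (1)·(1) = 1.

1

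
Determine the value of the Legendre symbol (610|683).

1

(610|683)
  = -(305|683)    [683 ≡ 3 mod 8 ⇒ (2|683) = -1]
  = -(683|305)    [QR: 305 ≡ 1 mod 4, sign kept]
  = -(73|305)    [683 ≡ 73 mod 305]
  = -(305|73)    [QR: 73 ≡ 1 mod 4, sign kept]
  = -(13|73)    [305 ≡ 13 mod 73]
  = -(73|13)    [QR: 13 ≡ 1 mod 4, sign kept]
  = -(8|13)    [73 ≡ 8 mod 13]
  = (1|13)    [13 ≡ 5 mod 8 ⇒ (2|13)^3 = -1]
  = 1    [(1|13) = 1]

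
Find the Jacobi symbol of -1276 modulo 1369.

1

(-1276 / 1369)
  = (93 / 1369)    [-1276 ≡ 93 mod 1369]
  = (1369 / 93)    [QR: 93 ≡ 1 mod 4, sign kept]
  = (67 / 93)    [1369 ≡ 67 mod 93]
  = (93 / 67)    [QR: 93 ≡ 1 mod 4, sign kept]
  = (26 / 67)    [93 ≡ 26 mod 67]
  = -(13 / 67)    [67 ≡ 3 mod 8 ⇒ (2 / 67) = -1]
  = -(67 / 13)    [QR: 13 ≡ 1 mod 4, sign kept]
  = -(2 / 13)    [67 ≡ 2 mod 13]
  = (1 / 13)    [13 ≡ 5 mod 8 ⇒ (2 / 13) = -1]
  = 1    [(1 / 13) = 1]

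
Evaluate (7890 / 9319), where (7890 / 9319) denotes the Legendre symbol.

-1

Factor out 2: 7890 = 2·3945. Since 9319 ≡ 7 (mod 8), (2 / 9319) = +1. Now have (3945 / 9319).
3945 ≡ 1 (mod 4), so quadratic reciprocity gives (3945 / 9319) = (9319 / 3945). Reduce: 9319 ≡ 1429 (mod 3945). Now have (1429 / 3945).
1429 ≡ 1 (mod 4), so quadratic reciprocity gives (1429 / 3945) = (3945 / 1429). Reduce: 3945 ≡ 1087 (mod 1429). Now have (1087 / 1429).
1429 ≡ 1 (mod 4), so quadratic reciprocity gives (1087 / 1429) = (1429 / 1087). Reduce: 1429 ≡ 342 (mod 1087). Now have (342 / 1087).
Factor out 2: 342 = 2·171. Since 1087 ≡ 7 (mod 8), (2 / 1087) = +1. Now have (171 / 1087).
Both 171 ≡ 3 and 1087 ≡ 3 (mod 4), so reciprocity gives (171 / 1087) = -(1087 / 171). Reduce: 1087 ≡ 61 (mod 171). Now have -(61 / 171).
61 ≡ 1 (mod 4), so quadratic reciprocity gives (61 / 171) = (171 / 61). Reduce: 171 ≡ 49 (mod 61). Now have -(49 / 61).
49 ≡ 1 (mod 4), so quadratic reciprocity gives (49 / 61) = (61 / 49). Reduce: 61 ≡ 12 (mod 49). Now have -(12 / 49).
Factor out 2: 12 = 2^2·3. Since 49 ≡ 1 (mod 8), (2 / 49) = +1, and (2 / 49)^2 = +1. Now have -(3 / 49).
49 ≡ 1 (mod 4), so quadratic reciprocity gives (3 / 49) = (49 / 3). Reduce: 49 ≡ 1 (mod 3). Now have -(1 / 3).
(1 / 3) = 1. Collecting the sign factors: -1.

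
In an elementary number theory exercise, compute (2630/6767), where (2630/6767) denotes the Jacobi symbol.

1

Factor out 2: 2630 = 2·1315. Since 6767 ≡ 7 (mod 8), (2/6767) = +1. Now have (1315/6767).
Both 1315 ≡ 3 and 6767 ≡ 3 (mod 4), so reciprocity gives (1315/6767) = -(6767/1315). Reduce: 6767 ≡ 192 (mod 1315). Now have -(192/1315).
Factor out 2: 192 = 2^6·3. Since 1315 ≡ 3 (mod 8), (2/1315) = -1, and (2/1315)^6 = +1. Now have -(3/1315).
Both 3 ≡ 3 and 1315 ≡ 3 (mod 4), so reciprocity gives (3/1315) = -(1315/3). Reduce: 1315 ≡ 1 (mod 3). Now have (1/3).
(1/3) = 1. Collecting the sign factors: 1.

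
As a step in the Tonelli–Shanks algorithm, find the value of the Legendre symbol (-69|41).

Reduce the numerator: -69 ≡ 13 (mod 41), so (-69|41) = (13|41).
13 ≡ 1 (mod 4), so quadratic reciprocity gives (13|41) = (41|13). Reduce: 41 ≡ 2 (mod 13). Now have (2|13).
Factor out 2: 2 = 2. Since 13 ≡ 5 (mod 8), (2|13) = -1. Now have -(1|13).
(1|13) = 1. Collecting the sign factors: -1.

-1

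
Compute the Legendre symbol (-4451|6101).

(-4451|6101)
  = (4451|6101)    [6101 ≡ 1 mod 4 ⇒ (-1|6101) = +1]
  = (6101|4451)    [QR: 6101 ≡ 1 mod 4, sign kept]
  = (1650|4451)    [6101 ≡ 1650 mod 4451]
  = -(825|4451)    [4451 ≡ 3 mod 8 ⇒ (2|4451) = -1]
  = -(4451|825)    [QR: 825 ≡ 1 mod 4, sign kept]
  = -(326|825)    [4451 ≡ 326 mod 825]
  = -(163|825)    [825 ≡ 1 mod 8 ⇒ (2|825) = +1]
  = -(825|163)    [QR: 825 ≡ 1 mod 4, sign kept]
  = -(10|163)    [825 ≡ 10 mod 163]
  = (5|163)    [163 ≡ 3 mod 8 ⇒ (2|163) = -1]
  = (163|5)    [QR: 5 ≡ 1 mod 4, sign kept]
  = (3|5)    [163 ≡ 3 mod 5]
  = (5|3)    [QR: 5 ≡ 1 mod 4, sign kept]
  = (2|3)    [5 ≡ 2 mod 3]
  = -(1|3)    [3 ≡ 3 mod 8 ⇒ (2|3) = -1]
  = -1    [(1|3) = 1]

-1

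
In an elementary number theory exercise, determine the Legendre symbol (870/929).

(870/929)
  = (435/929)    [929 ≡ 1 mod 8 ⇒ (2/929) = +1]
  = (929/435)    [QR: 929 ≡ 1 mod 4, sign kept]
  = (59/435)    [929 ≡ 59 mod 435]
  = -(435/59)    [QR: both ≡ 3 mod 4, sign flips]
  = -(22/59)    [435 ≡ 22 mod 59]
  = (11/59)    [59 ≡ 3 mod 8 ⇒ (2/59) = -1]
  = -(59/11)    [QR: both ≡ 3 mod 4, sign flips]
  = -(4/11)    [59 ≡ 4 mod 11]
  = -(1/11)    [11 ≡ 3 mod 8 ⇒ (2/11)^2 = +1]
  = -1    [(1/11) = 1]

-1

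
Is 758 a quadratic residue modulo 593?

(758|593)
  = (165|593)    [758 ≡ 165 mod 593]
  = (593|165)    [QR: 165 ≡ 1 mod 4, sign kept]
  = (98|165)    [593 ≡ 98 mod 165]
  = -(49|165)    [165 ≡ 5 mod 8 ⇒ (2|165) = -1]
  = -(165|49)    [QR: 49 ≡ 1 mod 4, sign kept]
  = -(18|49)    [165 ≡ 18 mod 49]
  = -(9|49)    [49 ≡ 1 mod 8 ⇒ (2|49) = +1]
  = -(49|9)    [QR: 9 ≡ 1 mod 4, sign kept]
  = -(4|9)    [49 ≡ 4 mod 9]
  = -(1|9)    [9 ≡ 1 mod 8 ⇒ (2|9)^2 = +1]
  = -1    [(1|9) = 1]
The Legendre symbol is -1, so x^2 ≡ 758 (mod 593) has no solution.

no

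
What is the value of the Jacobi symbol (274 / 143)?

-1

(274 / 143)
  = (131 / 143)    [274 ≡ 131 mod 143]
  = -(143 / 131)    [QR: both ≡ 3 mod 4, sign flips]
  = -(12 / 131)    [143 ≡ 12 mod 131]
  = -(3 / 131)    [131 ≡ 3 mod 8 ⇒ (2 / 131)^2 = +1]
  = (131 / 3)    [QR: both ≡ 3 mod 4, sign flips]
  = (2 / 3)    [131 ≡ 2 mod 3]
  = -(1 / 3)    [3 ≡ 3 mod 8 ⇒ (2 / 3) = -1]
  = -1    [(1 / 3) = 1]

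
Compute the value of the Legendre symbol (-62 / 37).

1

(-62 / 37)
  = (12 / 37)    [-62 ≡ 12 mod 37]
  = (3 / 37)    [37 ≡ 5 mod 8 ⇒ (2 / 37)^2 = +1]
  = (37 / 3)    [QR: 37 ≡ 1 mod 4, sign kept]
  = (1 / 3)    [37 ≡ 1 mod 3]
  = 1    [(1 / 3) = 1]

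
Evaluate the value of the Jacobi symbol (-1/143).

Reduce the numerator: -1 ≡ 142 (mod 143), so (-1/143) = (142/143).
Factor out 2: 142 = 2·71. Since 143 ≡ 7 (mod 8), (2/143) = +1. Now have (71/143).
Both 71 ≡ 3 and 143 ≡ 3 (mod 4), so reciprocity gives (71/143) = -(143/71). Reduce: 143 ≡ 1 (mod 71). Now have -(1/71).
(1/71) = 1. Collecting the sign factors: -1.

-1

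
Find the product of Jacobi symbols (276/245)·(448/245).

By multiplicativity, (276·448/245) = (276/245)·(448/245).
First factor (276/245):
Reduce the numerator: 276 ≡ 31 (mod 245), so (276/245) = (31/245).
245 ≡ 1 (mod 4), so quadratic reciprocity gives (31/245) = (245/31). Reduce: 245 ≡ 28 (mod 31). Now have (28/31).
Factor out 2: 28 = 2^2·7. Since 31 ≡ 7 (mod 8), (2/31) = +1, and (2/31)^2 = +1. Now have (7/31).
Both 7 ≡ 3 and 31 ≡ 3 (mod 4), so reciprocity gives (7/31) = -(31/7). Reduce: 31 ≡ 3 (mod 7). Now have -(3/7).
Both 3 ≡ 3 and 7 ≡ 3 (mod 4), so reciprocity gives (3/7) = -(7/3). Reduce: 7 ≡ 1 (mod 3). Now have (1/3).
(1/3) = 1. Collecting the sign factors: 1.
Second factor (448/245):
Reduce the numerator: 448 ≡ 203 (mod 245), so (448/245) = (203/245).
245 ≡ 1 (mod 4), so quadratic reciprocity gives (203/245) = (245/203). Reduce: 245 ≡ 42 (mod 203). Now have (42/203).
Factor out 2: 42 = 2·21. Since 203 ≡ 3 (mod 8), (2/203) = -1. Now have -(21/203).
21 ≡ 1 (mod 4), so quadratic reciprocity gives (21/203) = (203/21). Reduce: 203 ≡ 14 (mod 21). Now have -(14/21).
Factor out 2: 14 = 2·7. Since 21 ≡ 5 (mod 8), (2/21) = -1. Now have (7/21).
21 ≡ 1 (mod 4), so quadratic reciprocity gives (7/21) = (21/7). Reduce: 21 ≡ 0 (mod 7). Now have (0/7).
The numerator is now 0 with denominator 7 > 1: the symbol is 0.
Product: (1)·(0) = 0.

0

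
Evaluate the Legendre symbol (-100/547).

(-100/547)
  = (447/547)    [-100 ≡ 447 mod 547]
  = -(547/447)    [QR: both ≡ 3 mod 4, sign flips]
  = -(100/447)    [547 ≡ 100 mod 447]
  = -(25/447)    [447 ≡ 7 mod 8 ⇒ (2/447)^2 = +1]
  = -(447/25)    [QR: 25 ≡ 1 mod 4, sign kept]
  = -(22/25)    [447 ≡ 22 mod 25]
  = -(11/25)    [25 ≡ 1 mod 8 ⇒ (2/25) = +1]
  = -(25/11)    [QR: 25 ≡ 1 mod 4, sign kept]
  = -(3/11)    [25 ≡ 3 mod 11]
  = (11/3)    [QR: both ≡ 3 mod 4, sign flips]
  = (2/3)    [11 ≡ 2 mod 3]
  = -(1/3)    [3 ≡ 3 mod 8 ⇒ (2/3) = -1]
  = -1    [(1/3) = 1]

-1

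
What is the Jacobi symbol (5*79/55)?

By multiplicativity, (5·79/55) = (5/55)·(79/55).
First factor (5/55):
(5/55)
  = (55/5)    [QR: 5 ≡ 1 mod 4, sign kept]
  = (0/5)    [55 ≡ 0 mod 5]
  = 0    [numerator 0, gcd > 1]
Second factor (79/55):
(79/55)
  = (24/55)    [79 ≡ 24 mod 55]
  = (3/55)    [55 ≡ 7 mod 8 ⇒ (2/55)^3 = +1]
  = -(55/3)    [QR: both ≡ 3 mod 4, sign flips]
  = -(1/3)    [55 ≡ 1 mod 3]
  = -1    [(1/3) = 1]
Product: (0)·(-1) = 0.

0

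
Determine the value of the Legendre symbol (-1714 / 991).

1

(-1714 / 991)
  = (268 / 991)    [-1714 ≡ 268 mod 991]
  = (67 / 991)    [991 ≡ 7 mod 8 ⇒ (2 / 991)^2 = +1]
  = -(991 / 67)    [QR: both ≡ 3 mod 4, sign flips]
  = -(53 / 67)    [991 ≡ 53 mod 67]
  = -(67 / 53)    [QR: 53 ≡ 1 mod 4, sign kept]
  = -(14 / 53)    [67 ≡ 14 mod 53]
  = (7 / 53)    [53 ≡ 5 mod 8 ⇒ (2 / 53) = -1]
  = (53 / 7)    [QR: 53 ≡ 1 mod 4, sign kept]
  = (4 / 7)    [53 ≡ 4 mod 7]
  = (1 / 7)    [7 ≡ 7 mod 8 ⇒ (2 / 7)^2 = +1]
  = 1    [(1 / 7) = 1]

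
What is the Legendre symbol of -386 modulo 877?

1

Reduce the numerator: -386 ≡ 491 (mod 877), so (-386/877) = (491/877).
877 ≡ 1 (mod 4), so quadratic reciprocity gives (491/877) = (877/491). Reduce: 877 ≡ 386 (mod 491). Now have (386/491).
Factor out 2: 386 = 2·193. Since 491 ≡ 3 (mod 8), (2/491) = -1. Now have -(193/491).
193 ≡ 1 (mod 4), so quadratic reciprocity gives (193/491) = (491/193). Reduce: 491 ≡ 105 (mod 193). Now have -(105/193).
105 ≡ 1 (mod 4), so quadratic reciprocity gives (105/193) = (193/105). Reduce: 193 ≡ 88 (mod 105). Now have -(88/105).
Factor out 2: 88 = 2^3·11. Since 105 ≡ 1 (mod 8), (2/105) = +1, and (2/105)^3 = +1. Now have -(11/105).
105 ≡ 1 (mod 4), so quadratic reciprocity gives (11/105) = (105/11). Reduce: 105 ≡ 6 (mod 11). Now have -(6/11).
Factor out 2: 6 = 2·3. Since 11 ≡ 3 (mod 8), (2/11) = -1. Now have (3/11).
Both 3 ≡ 3 and 11 ≡ 3 (mod 4), so reciprocity gives (3/11) = -(11/3). Reduce: 11 ≡ 2 (mod 3). Now have -(2/3).
Factor out 2: 2 = 2. Since 3 ≡ 3 (mod 8), (2/3) = -1. Now have (1/3).
(1/3) = 1. Collecting the sign factors: 1.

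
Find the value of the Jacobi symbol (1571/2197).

2197 ≡ 1 (mod 4), so quadratic reciprocity gives (1571/2197) = (2197/1571). Reduce: 2197 ≡ 626 (mod 1571). Now have (626/1571).
Factor out 2: 626 = 2·313. Since 1571 ≡ 3 (mod 8), (2/1571) = -1. Now have -(313/1571).
313 ≡ 1 (mod 4), so quadratic reciprocity gives (313/1571) = (1571/313). Reduce: 1571 ≡ 6 (mod 313). Now have -(6/313).
Factor out 2: 6 = 2·3. Since 313 ≡ 1 (mod 8), (2/313) = +1. Now have -(3/313).
313 ≡ 1 (mod 4), so quadratic reciprocity gives (3/313) = (313/3). Reduce: 313 ≡ 1 (mod 3). Now have -(1/3).
(1/3) = 1. Collecting the sign factors: -1.

-1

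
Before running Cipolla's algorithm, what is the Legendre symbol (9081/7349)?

(9081/7349)
  = (1732/7349)    [9081 ≡ 1732 mod 7349]
  = (433/7349)    [7349 ≡ 5 mod 8 ⇒ (2/7349)^2 = +1]
  = (7349/433)    [QR: 433 ≡ 1 mod 4, sign kept]
  = (421/433)    [7349 ≡ 421 mod 433]
  = (433/421)    [QR: 421 ≡ 1 mod 4, sign kept]
  = (12/421)    [433 ≡ 12 mod 421]
  = (3/421)    [421 ≡ 5 mod 8 ⇒ (2/421)^2 = +1]
  = (421/3)    [QR: 421 ≡ 1 mod 4, sign kept]
  = (1/3)    [421 ≡ 1 mod 3]
  = 1    [(1/3) = 1]

1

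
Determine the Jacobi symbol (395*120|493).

-1

By multiplicativity, (395·120|493) = (395|493)·(120|493).
First factor (395|493):
493 ≡ 1 (mod 4), so quadratic reciprocity gives (395|493) = (493|395). Reduce: 493 ≡ 98 (mod 395). Now have (98|395).
Factor out 2: 98 = 2·49. Since 395 ≡ 3 (mod 8), (2|395) = -1. Now have -(49|395).
49 ≡ 1 (mod 4), so quadratic reciprocity gives (49|395) = (395|49). Reduce: 395 ≡ 3 (mod 49). Now have -(3|49).
49 ≡ 1 (mod 4), so quadratic reciprocity gives (3|49) = (49|3). Reduce: 49 ≡ 1 (mod 3). Now have -(1|3).
(1|3) = 1. Collecting the sign factors: -1.
Second factor (120|493):
Factor out 2: 120 = 2^3·15. Since 493 ≡ 5 (mod 8), (2|493) = -1, and (2|493)^3 = -1. Now have -(15|493).
493 ≡ 1 (mod 4), so quadratic reciprocity gives (15|493) = (493|15). Reduce: 493 ≡ 13 (mod 15). Now have -(13|15).
13 ≡ 1 (mod 4), so quadratic reciprocity gives (13|15) = (15|13). Reduce: 15 ≡ 2 (mod 13). Now have -(2|13).
Factor out 2: 2 = 2. Since 13 ≡ 5 (mod 8), (2|13) = -1. Now have (1|13).
(1|13) = 1. Collecting the sign factors: 1.
Product: (-1)·(1) = -1.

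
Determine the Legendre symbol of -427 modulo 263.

1

Reduce the numerator: -427 ≡ 99 (mod 263), so (-427|263) = (99|263).
Both 99 ≡ 3 and 263 ≡ 3 (mod 4), so reciprocity gives (99|263) = -(263|99). Reduce: 263 ≡ 65 (mod 99). Now have -(65|99).
65 ≡ 1 (mod 4), so quadratic reciprocity gives (65|99) = (99|65). Reduce: 99 ≡ 34 (mod 65). Now have -(34|65).
Factor out 2: 34 = 2·17. Since 65 ≡ 1 (mod 8), (2|65) = +1. Now have -(17|65).
17 ≡ 1 (mod 4), so quadratic reciprocity gives (17|65) = (65|17). Reduce: 65 ≡ 14 (mod 17). Now have -(14|17).
Factor out 2: 14 = 2·7. Since 17 ≡ 1 (mod 8), (2|17) = +1. Now have -(7|17).
17 ≡ 1 (mod 4), so quadratic reciprocity gives (7|17) = (17|7). Reduce: 17 ≡ 3 (mod 7). Now have -(3|7).
Both 3 ≡ 3 and 7 ≡ 3 (mod 4), so reciprocity gives (3|7) = -(7|3). Reduce: 7 ≡ 1 (mod 3). Now have (1|3).
(1|3) = 1. Collecting the sign factors: 1.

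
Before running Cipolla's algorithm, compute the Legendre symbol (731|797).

(731|797)
  = (797|731)    [QR: 797 ≡ 1 mod 4, sign kept]
  = (66|731)    [797 ≡ 66 mod 731]
  = -(33|731)    [731 ≡ 3 mod 8 ⇒ (2|731) = -1]
  = -(731|33)    [QR: 33 ≡ 1 mod 4, sign kept]
  = -(5|33)    [731 ≡ 5 mod 33]
  = -(33|5)    [QR: 5 ≡ 1 mod 4, sign kept]
  = -(3|5)    [33 ≡ 3 mod 5]
  = -(5|3)    [QR: 5 ≡ 1 mod 4, sign kept]
  = -(2|3)    [5 ≡ 2 mod 3]
  = (1|3)    [3 ≡ 3 mod 8 ⇒ (2|3) = -1]
  = 1    [(1|3) = 1]

1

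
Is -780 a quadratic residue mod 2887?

no

(-780/2887)
  = (2107/2887)    [-780 ≡ 2107 mod 2887]
  = -(2887/2107)    [QR: both ≡ 3 mod 4, sign flips]
  = -(780/2107)    [2887 ≡ 780 mod 2107]
  = -(195/2107)    [2107 ≡ 3 mod 8 ⇒ (2/2107)^2 = +1]
  = (2107/195)    [QR: both ≡ 3 mod 4, sign flips]
  = (157/195)    [2107 ≡ 157 mod 195]
  = (195/157)    [QR: 157 ≡ 1 mod 4, sign kept]
  = (38/157)    [195 ≡ 38 mod 157]
  = -(19/157)    [157 ≡ 5 mod 8 ⇒ (2/157) = -1]
  = -(157/19)    [QR: 157 ≡ 1 mod 4, sign kept]
  = -(5/19)    [157 ≡ 5 mod 19]
  = -(19/5)    [QR: 5 ≡ 1 mod 4, sign kept]
  = -(4/5)    [19 ≡ 4 mod 5]
  = -(1/5)    [5 ≡ 5 mod 8 ⇒ (2/5)^2 = +1]
  = -1    [(1/5) = 1]
The Legendre symbol is -1, so x^2 ≡ -780 (mod 2887) has no solution.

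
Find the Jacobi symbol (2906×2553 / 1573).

By multiplicativity, (2906·2553 / 1573) = (2906 / 1573)·(2553 / 1573).
First factor (2906 / 1573):
Reduce the numerator: 2906 ≡ 1333 (mod 1573), so (2906 / 1573) = (1333 / 1573).
1333 ≡ 1 (mod 4), so quadratic reciprocity gives (1333 / 1573) = (1573 / 1333). Reduce: 1573 ≡ 240 (mod 1333). Now have (240 / 1333).
Factor out 2: 240 = 2^4·15. Since 1333 ≡ 5 (mod 8), (2 / 1333) = -1, and (2 / 1333)^4 = +1. Now have (15 / 1333).
1333 ≡ 1 (mod 4), so quadratic reciprocity gives (15 / 1333) = (1333 / 15). Reduce: 1333 ≡ 13 (mod 15). Now have (13 / 15).
13 ≡ 1 (mod 4), so quadratic reciprocity gives (13 / 15) = (15 / 13). Reduce: 15 ≡ 2 (mod 13). Now have (2 / 13).
Factor out 2: 2 = 2. Since 13 ≡ 5 (mod 8), (2 / 13) = -1. Now have -(1 / 13).
(1 / 13) = 1. Collecting the sign factors: -1.
Second factor (2553 / 1573):
Reduce the numerator: 2553 ≡ 980 (mod 1573), so (2553 / 1573) = (980 / 1573).
Factor out 2: 980 = 2^2·245. Since 1573 ≡ 5 (mod 8), (2 / 1573) = -1, and (2 / 1573)^2 = +1. Now have (245 / 1573).
245 ≡ 1 (mod 4), so quadratic reciprocity gives (245 / 1573) = (1573 / 245). Reduce: 1573 ≡ 103 (mod 245). Now have (103 / 245).
245 ≡ 1 (mod 4), so quadratic reciprocity gives (103 / 245) = (245 / 103). Reduce: 245 ≡ 39 (mod 103). Now have (39 / 103).
Both 39 ≡ 3 and 103 ≡ 3 (mod 4), so reciprocity gives (39 / 103) = -(103 / 39). Reduce: 103 ≡ 25 (mod 39). Now have -(25 / 39).
25 ≡ 1 (mod 4), so quadratic reciprocity gives (25 / 39) = (39 / 25). Reduce: 39 ≡ 14 (mod 25). Now have -(14 / 25).
Factor out 2: 14 = 2·7. Since 25 ≡ 1 (mod 8), (2 / 25) = +1. Now have -(7 / 25).
25 ≡ 1 (mod 4), so quadratic reciprocity gives (7 / 25) = (25 / 7). Reduce: 25 ≡ 4 (mod 7). Now have -(4 / 7).
Factor out 2: 4 = 2^2. Since 7 ≡ 7 (mod 8), (2 / 7) = +1, and (2 / 7)^2 = +1. Now have -(1 / 7).
(1 / 7) = 1. Collecting the sign factors: -1.
Product: (-1)·(-1) = 1.

1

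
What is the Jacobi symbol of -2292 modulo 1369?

1

(-2292 / 1369)
  = (446 / 1369)    [-2292 ≡ 446 mod 1369]
  = (223 / 1369)    [1369 ≡ 1 mod 8 ⇒ (2 / 1369) = +1]
  = (1369 / 223)    [QR: 1369 ≡ 1 mod 4, sign kept]
  = (31 / 223)    [1369 ≡ 31 mod 223]
  = -(223 / 31)    [QR: both ≡ 3 mod 4, sign flips]
  = -(6 / 31)    [223 ≡ 6 mod 31]
  = -(3 / 31)    [31 ≡ 7 mod 8 ⇒ (2 / 31) = +1]
  = (31 / 3)    [QR: both ≡ 3 mod 4, sign flips]
  = (1 / 3)    [31 ≡ 1 mod 3]
  = 1    [(1 / 3) = 1]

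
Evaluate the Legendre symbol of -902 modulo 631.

1

(-902 / 631)
  = -(902 / 631)    [631 ≡ 3 mod 4 ⇒ (-1 / 631) = -1]
  = -(271 / 631)    [902 ≡ 271 mod 631]
  = (631 / 271)    [QR: both ≡ 3 mod 4, sign flips]
  = (89 / 271)    [631 ≡ 89 mod 271]
  = (271 / 89)    [QR: 89 ≡ 1 mod 4, sign kept]
  = (4 / 89)    [271 ≡ 4 mod 89]
  = (1 / 89)    [89 ≡ 1 mod 8 ⇒ (2 / 89)^2 = +1]
  = 1    [(1 / 89) = 1]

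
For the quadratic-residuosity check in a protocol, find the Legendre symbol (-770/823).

1

Pull out -1: (-770/823) = (-1/823)·(770/823). Since 823 ≡ 3 (mod 4), (-1/823) = -1. Now have -(770/823).
Factor out 2: 770 = 2·385. Since 823 ≡ 7 (mod 8), (2/823) = +1. Now have -(385/823).
385 ≡ 1 (mod 4), so quadratic reciprocity gives (385/823) = (823/385). Reduce: 823 ≡ 53 (mod 385). Now have -(53/385).
53 ≡ 1 (mod 4), so quadratic reciprocity gives (53/385) = (385/53). Reduce: 385 ≡ 14 (mod 53). Now have -(14/53).
Factor out 2: 14 = 2·7. Since 53 ≡ 5 (mod 8), (2/53) = -1. Now have (7/53).
53 ≡ 1 (mod 4), so quadratic reciprocity gives (7/53) = (53/7). Reduce: 53 ≡ 4 (mod 7). Now have (4/7).
Factor out 2: 4 = 2^2. Since 7 ≡ 7 (mod 8), (2/7) = +1, and (2/7)^2 = +1. Now have (1/7).
(1/7) = 1. Collecting the sign factors: 1.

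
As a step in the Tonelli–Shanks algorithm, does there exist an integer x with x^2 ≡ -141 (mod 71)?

yes

Reduce the numerator: -141 ≡ 1 (mod 71), so (-141/71) = (1/71).
(1/71) = 1. Collecting the sign factors: 1.
(-141/71) = 1, and 71 is prime, so -141 is a quadratic residue mod 71.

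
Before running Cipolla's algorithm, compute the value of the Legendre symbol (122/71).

-1

Reduce the numerator: 122 ≡ 51 (mod 71), so (122/71) = (51/71).
Both 51 ≡ 3 and 71 ≡ 3 (mod 4), so reciprocity gives (51/71) = -(71/51). Reduce: 71 ≡ 20 (mod 51). Now have -(20/51).
Factor out 2: 20 = 2^2·5. Since 51 ≡ 3 (mod 8), (2/51) = -1, and (2/51)^2 = +1. Now have -(5/51).
5 ≡ 1 (mod 4), so quadratic reciprocity gives (5/51) = (51/5). Reduce: 51 ≡ 1 (mod 5). Now have -(1/5).
(1/5) = 1. Collecting the sign factors: -1.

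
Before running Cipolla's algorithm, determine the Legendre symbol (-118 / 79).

1

Reduce the numerator: -118 ≡ 40 (mod 79), so (-118 / 79) = (40 / 79).
Factor out 2: 40 = 2^3·5. Since 79 ≡ 7 (mod 8), (2 / 79) = +1, and (2 / 79)^3 = +1. Now have (5 / 79).
5 ≡ 1 (mod 4), so quadratic reciprocity gives (5 / 79) = (79 / 5). Reduce: 79 ≡ 4 (mod 5). Now have (4 / 5).
Factor out 2: 4 = 2^2. Since 5 ≡ 5 (mod 8), (2 / 5) = -1, and (2 / 5)^2 = +1. Now have (1 / 5).
(1 / 5) = 1. Collecting the sign factors: 1.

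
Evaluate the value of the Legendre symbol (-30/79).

1

(-30/79)
  = -(30/79)    [79 ≡ 3 mod 4 ⇒ (-1/79) = -1]
  = -(15/79)    [79 ≡ 7 mod 8 ⇒ (2/79) = +1]
  = (79/15)    [QR: both ≡ 3 mod 4, sign flips]
  = (4/15)    [79 ≡ 4 mod 15]
  = (1/15)    [15 ≡ 7 mod 8 ⇒ (2/15)^2 = +1]
  = 1    [(1/15) = 1]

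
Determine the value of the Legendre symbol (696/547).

1

Reduce the numerator: 696 ≡ 149 (mod 547), so (696/547) = (149/547).
149 ≡ 1 (mod 4), so quadratic reciprocity gives (149/547) = (547/149). Reduce: 547 ≡ 100 (mod 149). Now have (100/149).
Factor out 2: 100 = 2^2·25. Since 149 ≡ 5 (mod 8), (2/149) = -1, and (2/149)^2 = +1. Now have (25/149).
25 ≡ 1 (mod 4), so quadratic reciprocity gives (25/149) = (149/25). Reduce: 149 ≡ 24 (mod 25). Now have (24/25).
Factor out 2: 24 = 2^3·3. Since 25 ≡ 1 (mod 8), (2/25) = +1, and (2/25)^3 = +1. Now have (3/25).
25 ≡ 1 (mod 4), so quadratic reciprocity gives (3/25) = (25/3). Reduce: 25 ≡ 1 (mod 3). Now have (1/3).
(1/3) = 1. Collecting the sign factors: 1.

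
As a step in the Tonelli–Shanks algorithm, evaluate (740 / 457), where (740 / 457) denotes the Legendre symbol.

1

(740 / 457)
  = (283 / 457)    [740 ≡ 283 mod 457]
  = (457 / 283)    [QR: 457 ≡ 1 mod 4, sign kept]
  = (174 / 283)    [457 ≡ 174 mod 283]
  = -(87 / 283)    [283 ≡ 3 mod 8 ⇒ (2 / 283) = -1]
  = (283 / 87)    [QR: both ≡ 3 mod 4, sign flips]
  = (22 / 87)    [283 ≡ 22 mod 87]
  = (11 / 87)    [87 ≡ 7 mod 8 ⇒ (2 / 87) = +1]
  = -(87 / 11)    [QR: both ≡ 3 mod 4, sign flips]
  = -(10 / 11)    [87 ≡ 10 mod 11]
  = (5 / 11)    [11 ≡ 3 mod 8 ⇒ (2 / 11) = -1]
  = (11 / 5)    [QR: 5 ≡ 1 mod 4, sign kept]
  = (1 / 5)    [11 ≡ 1 mod 5]
  = 1    [(1 / 5) = 1]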